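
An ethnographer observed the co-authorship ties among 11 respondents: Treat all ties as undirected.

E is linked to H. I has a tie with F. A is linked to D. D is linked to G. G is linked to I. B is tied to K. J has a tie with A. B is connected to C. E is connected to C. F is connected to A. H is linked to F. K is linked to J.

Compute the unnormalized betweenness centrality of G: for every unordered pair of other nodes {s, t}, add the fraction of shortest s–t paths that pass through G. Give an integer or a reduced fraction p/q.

1

Pairs whose geodesics pass through G — D–I: 1.
All other pairs contribute 0.
Summing the contributions gives betweenness(G) = 1.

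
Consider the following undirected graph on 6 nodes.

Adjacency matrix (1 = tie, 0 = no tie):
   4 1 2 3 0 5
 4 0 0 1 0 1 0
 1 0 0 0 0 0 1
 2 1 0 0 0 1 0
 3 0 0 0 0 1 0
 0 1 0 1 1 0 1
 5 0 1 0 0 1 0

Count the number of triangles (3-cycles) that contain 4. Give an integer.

4's neighbors: 0 and 2.
Neighbor pairs that are themselves tied: 4–0–2. Each forms one triangle with 4, for 1 in total.

1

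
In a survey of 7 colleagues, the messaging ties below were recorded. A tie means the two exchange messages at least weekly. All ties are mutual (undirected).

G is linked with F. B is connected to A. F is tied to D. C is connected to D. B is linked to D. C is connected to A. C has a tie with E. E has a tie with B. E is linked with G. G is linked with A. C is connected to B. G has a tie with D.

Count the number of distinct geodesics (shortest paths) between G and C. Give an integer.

3

The shortest distance is 2. The length-2 paths are: G–E–C; G–D–C; G–A–C.
That gives 3 distinct shortest paths.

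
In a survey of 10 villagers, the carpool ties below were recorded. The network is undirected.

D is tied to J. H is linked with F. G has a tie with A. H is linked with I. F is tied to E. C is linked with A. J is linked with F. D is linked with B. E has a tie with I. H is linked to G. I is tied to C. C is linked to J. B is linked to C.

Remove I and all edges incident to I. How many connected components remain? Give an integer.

1

I's neighbors (C, E, and H) remain reachable from one another through other ties, so the rest of the network stays in one piece.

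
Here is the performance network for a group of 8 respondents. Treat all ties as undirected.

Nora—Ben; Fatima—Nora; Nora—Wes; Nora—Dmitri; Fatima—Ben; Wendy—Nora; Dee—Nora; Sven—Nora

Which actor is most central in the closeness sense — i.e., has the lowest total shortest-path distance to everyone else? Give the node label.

Nora

Farness (sum of distances to all others) for each node — Ben:12, Dee:13, Dmitri:13, Fatima:12, Nora:7, Sven:13, Wendy:13, Wes:13.
The smallest farness is 7, for Nora, so Nora has the highest closeness.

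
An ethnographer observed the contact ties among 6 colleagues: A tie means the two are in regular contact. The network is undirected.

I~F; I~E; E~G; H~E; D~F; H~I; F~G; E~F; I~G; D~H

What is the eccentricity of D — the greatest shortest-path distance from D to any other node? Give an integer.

2

Distances from D: E:2, F:1, G:2, H:1, I:2.
The largest is 2 (to G, E, and I), so the eccentricity of D is 2.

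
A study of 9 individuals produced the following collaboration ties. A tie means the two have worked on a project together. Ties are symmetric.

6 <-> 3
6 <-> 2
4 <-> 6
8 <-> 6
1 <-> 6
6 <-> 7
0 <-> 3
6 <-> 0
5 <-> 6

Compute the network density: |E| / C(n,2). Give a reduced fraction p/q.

1/4

There are 9 edges and 9 nodes, so the maximum possible is C(9,2) = 36.
Density = 9/36 = 1/4.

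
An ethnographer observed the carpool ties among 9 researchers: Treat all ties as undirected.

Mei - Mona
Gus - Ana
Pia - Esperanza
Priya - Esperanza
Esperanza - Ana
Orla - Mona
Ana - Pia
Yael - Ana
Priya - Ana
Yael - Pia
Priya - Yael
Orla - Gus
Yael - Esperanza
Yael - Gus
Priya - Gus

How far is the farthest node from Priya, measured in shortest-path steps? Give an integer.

Distances from Priya: Ana:1, Esperanza:1, Gus:1, Mei:4, Mona:3, Orla:2, Pia:2, Yael:1.
The largest is 4 (to Mei), so the eccentricity of Priya is 4.

4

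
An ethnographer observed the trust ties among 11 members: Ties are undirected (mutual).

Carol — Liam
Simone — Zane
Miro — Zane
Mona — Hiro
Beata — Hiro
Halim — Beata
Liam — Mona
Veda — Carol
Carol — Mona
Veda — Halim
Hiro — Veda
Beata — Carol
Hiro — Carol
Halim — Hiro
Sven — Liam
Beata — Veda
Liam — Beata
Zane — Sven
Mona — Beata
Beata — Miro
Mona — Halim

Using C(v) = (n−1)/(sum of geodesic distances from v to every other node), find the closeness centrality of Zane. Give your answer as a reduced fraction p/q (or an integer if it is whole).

5/11

Distances from Zane: Beata:2, Carol:3, Halim:3, Hiro:3, Liam:2, Miro:1, Mona:3, Simone:1, Sven:1, Veda:3. Sum = 22.
n = 11, so closeness = 10/22 = 5/11.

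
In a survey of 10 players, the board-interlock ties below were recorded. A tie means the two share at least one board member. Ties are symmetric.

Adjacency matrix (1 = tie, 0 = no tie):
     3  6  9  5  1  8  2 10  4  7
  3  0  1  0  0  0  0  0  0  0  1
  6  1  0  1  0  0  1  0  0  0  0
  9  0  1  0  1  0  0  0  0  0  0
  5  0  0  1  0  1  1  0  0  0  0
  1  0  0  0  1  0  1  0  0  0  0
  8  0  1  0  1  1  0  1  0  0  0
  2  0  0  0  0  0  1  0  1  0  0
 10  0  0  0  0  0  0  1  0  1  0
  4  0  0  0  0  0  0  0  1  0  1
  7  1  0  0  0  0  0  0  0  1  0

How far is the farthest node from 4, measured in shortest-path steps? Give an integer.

4

Distances from 4: 1:4, 2:2, 3:2, 5:4, 6:3, 7:1, 8:3, 9:4, 10:1.
The largest is 4 (to 9, 5, and 1), so the eccentricity of 4 is 4.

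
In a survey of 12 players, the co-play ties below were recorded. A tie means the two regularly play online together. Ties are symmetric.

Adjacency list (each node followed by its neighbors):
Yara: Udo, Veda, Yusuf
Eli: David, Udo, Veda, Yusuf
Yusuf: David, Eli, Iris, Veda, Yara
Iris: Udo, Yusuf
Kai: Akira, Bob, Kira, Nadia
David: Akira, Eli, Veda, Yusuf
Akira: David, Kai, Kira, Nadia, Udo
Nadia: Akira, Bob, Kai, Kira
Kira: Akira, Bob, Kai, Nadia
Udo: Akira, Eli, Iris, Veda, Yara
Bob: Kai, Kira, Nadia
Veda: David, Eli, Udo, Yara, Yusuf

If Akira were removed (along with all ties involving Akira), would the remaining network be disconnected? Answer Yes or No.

Removing Akira leaves {David, Eli, Iris, Udo, Veda, Yara, and Yusuf} with no path to {Bob, Kai, Kira, and Nadia}, so the network splits into 2 components. Akira is a cut vertex.

Yes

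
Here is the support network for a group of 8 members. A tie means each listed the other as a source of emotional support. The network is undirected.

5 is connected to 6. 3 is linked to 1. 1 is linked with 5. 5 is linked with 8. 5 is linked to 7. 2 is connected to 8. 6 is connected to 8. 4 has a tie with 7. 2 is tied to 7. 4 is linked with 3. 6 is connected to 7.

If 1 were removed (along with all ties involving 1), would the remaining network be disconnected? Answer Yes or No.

No

Even without 1, every remaining node can still reach every other (the residual graph is connected), so 1 is not a cut vertex.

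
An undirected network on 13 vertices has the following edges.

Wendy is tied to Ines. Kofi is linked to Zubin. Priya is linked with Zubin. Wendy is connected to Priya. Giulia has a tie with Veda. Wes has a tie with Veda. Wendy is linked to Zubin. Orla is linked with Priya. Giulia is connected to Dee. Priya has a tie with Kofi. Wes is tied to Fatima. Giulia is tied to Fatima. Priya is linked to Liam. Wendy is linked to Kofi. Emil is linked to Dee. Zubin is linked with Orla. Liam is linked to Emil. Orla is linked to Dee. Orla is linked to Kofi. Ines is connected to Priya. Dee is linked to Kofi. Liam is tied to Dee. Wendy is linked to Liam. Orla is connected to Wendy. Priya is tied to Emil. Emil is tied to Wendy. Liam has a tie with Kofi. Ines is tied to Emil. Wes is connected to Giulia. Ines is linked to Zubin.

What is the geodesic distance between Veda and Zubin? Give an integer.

One shortest route is Veda – Giulia – Dee – Kofi – Zubin, which uses 4 edges, and at distance 3 from Veda we only reach {Emil, Kofi, Liam, Orla}, which does not include Zubin. So d(Veda,Zubin) = 4.

4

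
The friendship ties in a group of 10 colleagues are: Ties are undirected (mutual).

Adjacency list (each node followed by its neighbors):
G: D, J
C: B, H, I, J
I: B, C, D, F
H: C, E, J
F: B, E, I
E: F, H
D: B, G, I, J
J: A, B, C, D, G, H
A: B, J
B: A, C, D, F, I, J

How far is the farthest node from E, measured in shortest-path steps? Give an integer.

Distances from E: A:3, B:2, C:2, D:3, F:1, G:3, H:1, I:2, J:2.
The largest is 3 (to A, D, and G), so the eccentricity of E is 3.

3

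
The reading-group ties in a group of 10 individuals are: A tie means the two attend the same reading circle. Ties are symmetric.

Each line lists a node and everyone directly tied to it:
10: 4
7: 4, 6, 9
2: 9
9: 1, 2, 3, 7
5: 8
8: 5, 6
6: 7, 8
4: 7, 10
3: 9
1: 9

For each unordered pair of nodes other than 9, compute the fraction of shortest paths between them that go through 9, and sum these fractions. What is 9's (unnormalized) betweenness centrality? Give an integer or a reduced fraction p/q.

21

Pairs whose geodesics pass through 9 — 1–10: 1; 1–5: 1; 1–2: 1; 1–4: 1; 1–7: 1; 1–3: 1; 1–8: 1; 1–6: 1; 10–2: 1; 10–3: 1; 5–2: 1; 5–3: 1; 2–4: 1; 2–7: 1 … (+7 more pairs).
All other pairs contribute 0.
Summing the contributions gives betweenness(9) = 21.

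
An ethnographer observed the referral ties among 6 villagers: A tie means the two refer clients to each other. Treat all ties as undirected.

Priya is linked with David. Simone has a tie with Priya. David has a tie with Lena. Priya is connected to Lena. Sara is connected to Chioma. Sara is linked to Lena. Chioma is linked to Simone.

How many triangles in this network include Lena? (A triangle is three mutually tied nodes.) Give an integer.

1

Lena's neighbors: David, Priya, and Sara.
Neighbor pairs that are themselves tied: Lena–David–Priya. Each forms one triangle with Lena, for 1 in total.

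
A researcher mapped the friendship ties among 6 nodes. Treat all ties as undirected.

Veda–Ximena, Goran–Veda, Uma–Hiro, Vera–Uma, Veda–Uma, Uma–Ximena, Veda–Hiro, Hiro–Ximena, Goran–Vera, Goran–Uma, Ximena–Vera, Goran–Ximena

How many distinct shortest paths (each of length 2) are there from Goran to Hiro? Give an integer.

The shortest distance is 2. The length-2 paths are: Goran–Ximena–Hiro; Goran–Uma–Hiro; Goran–Veda–Hiro.
That gives 3 distinct shortest paths.

3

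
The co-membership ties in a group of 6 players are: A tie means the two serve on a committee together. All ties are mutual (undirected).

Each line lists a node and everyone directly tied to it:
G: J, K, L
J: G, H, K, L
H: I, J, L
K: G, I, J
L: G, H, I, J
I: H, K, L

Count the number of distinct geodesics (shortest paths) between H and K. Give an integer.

The shortest distance is 2. The length-2 paths are: H–I–K; H–J–K.
That gives 2 distinct shortest paths.

2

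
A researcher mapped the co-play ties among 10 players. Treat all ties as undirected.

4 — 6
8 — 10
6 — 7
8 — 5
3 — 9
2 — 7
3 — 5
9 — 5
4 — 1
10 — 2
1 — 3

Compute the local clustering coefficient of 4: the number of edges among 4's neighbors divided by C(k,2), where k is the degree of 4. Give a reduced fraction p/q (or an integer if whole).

0

4's neighbors: 1 and 6 (k = 2).
Possible neighbor pairs: C(2,2) = 1. Edges among them: none → e = 0.
Clustering(4) = 0/1.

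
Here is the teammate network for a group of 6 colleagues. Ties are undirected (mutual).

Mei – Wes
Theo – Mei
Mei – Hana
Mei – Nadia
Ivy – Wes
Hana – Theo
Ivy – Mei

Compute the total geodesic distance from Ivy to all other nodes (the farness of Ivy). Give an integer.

8

Distances from Ivy: Hana:2, Mei:1, Nadia:2, Theo:2, Wes:1.
Sum = 2 + 1 + 2 + 2 + 1 = 8.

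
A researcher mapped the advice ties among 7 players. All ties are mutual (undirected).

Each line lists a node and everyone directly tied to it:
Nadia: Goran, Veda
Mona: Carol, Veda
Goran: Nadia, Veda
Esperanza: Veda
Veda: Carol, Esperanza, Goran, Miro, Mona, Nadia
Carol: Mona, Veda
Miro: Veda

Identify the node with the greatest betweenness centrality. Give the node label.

Unnormalized betweenness of each node: Carol:0, Esperanza:0, Goran:0, Miro:0, Mona:0, Nadia:0, Veda:13.
Veda has the largest value, 13, making it the main broker — the node through which the most shortest paths run.

Veda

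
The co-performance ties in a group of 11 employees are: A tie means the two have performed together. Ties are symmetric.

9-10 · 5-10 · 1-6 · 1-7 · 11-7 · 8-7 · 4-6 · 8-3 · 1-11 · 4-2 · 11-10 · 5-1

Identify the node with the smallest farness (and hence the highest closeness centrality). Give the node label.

Farness (sum of distances to all others) for each node — 1:19, 2:40, 3:37, 4:31, 5:24, 6:24, 7:21, 8:28, 9:35, 10:26, 11:21.
The smallest farness is 19, for 1, so 1 has the highest closeness.

1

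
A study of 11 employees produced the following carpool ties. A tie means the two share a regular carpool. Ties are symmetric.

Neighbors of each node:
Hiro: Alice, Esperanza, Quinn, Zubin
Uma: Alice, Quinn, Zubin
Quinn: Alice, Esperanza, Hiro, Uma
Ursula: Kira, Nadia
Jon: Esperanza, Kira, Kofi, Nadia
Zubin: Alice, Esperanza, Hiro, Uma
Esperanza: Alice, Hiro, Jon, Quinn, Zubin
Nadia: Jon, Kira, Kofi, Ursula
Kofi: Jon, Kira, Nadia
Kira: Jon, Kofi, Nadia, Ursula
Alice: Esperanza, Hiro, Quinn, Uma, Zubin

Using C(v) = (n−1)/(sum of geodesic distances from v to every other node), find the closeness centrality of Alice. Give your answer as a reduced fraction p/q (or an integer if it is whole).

1/2

Distances from Alice: Esperanza:1, Hiro:1, Jon:2, Kira:3, Kofi:3, Nadia:3, Quinn:1, Uma:1, Ursula:4, Zubin:1. Sum = 20.
n = 11, so closeness = 10/20 = 1/2.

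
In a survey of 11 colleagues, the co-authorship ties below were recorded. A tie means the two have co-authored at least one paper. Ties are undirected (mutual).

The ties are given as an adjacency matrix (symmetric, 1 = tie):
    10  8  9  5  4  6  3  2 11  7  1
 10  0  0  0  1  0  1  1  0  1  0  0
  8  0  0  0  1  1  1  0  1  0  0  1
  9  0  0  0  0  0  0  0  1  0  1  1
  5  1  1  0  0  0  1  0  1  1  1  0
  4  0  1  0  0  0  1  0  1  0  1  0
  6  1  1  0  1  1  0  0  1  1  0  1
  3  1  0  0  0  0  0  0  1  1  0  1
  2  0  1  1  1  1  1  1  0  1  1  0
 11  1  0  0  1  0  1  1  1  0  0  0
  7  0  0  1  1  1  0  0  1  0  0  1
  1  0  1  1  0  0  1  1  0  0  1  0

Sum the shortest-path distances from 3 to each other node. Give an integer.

16

Distances from 3: 1:1, 2:1, 4:2, 5:2, 6:2, 7:2, 8:2, 9:2, 10:1, 11:1.
Sum = 1 + 1 + 2 + 2 + 2 + 2 + 2 + 2 + 1 + 1 = 16.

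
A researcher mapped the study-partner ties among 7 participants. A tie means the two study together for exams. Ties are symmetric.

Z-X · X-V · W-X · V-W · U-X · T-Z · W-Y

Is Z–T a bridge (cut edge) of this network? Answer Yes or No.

Yes

Without the Z–T edge there is no alternate route between Z and T, so the network disconnects. It is a bridge.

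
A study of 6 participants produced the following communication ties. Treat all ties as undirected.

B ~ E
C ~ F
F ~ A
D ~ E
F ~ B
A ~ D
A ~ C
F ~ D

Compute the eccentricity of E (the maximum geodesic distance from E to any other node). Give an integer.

3

Distances from E: A:2, B:1, C:3, D:1, F:2.
The largest is 3 (to C), so the eccentricity of E is 3.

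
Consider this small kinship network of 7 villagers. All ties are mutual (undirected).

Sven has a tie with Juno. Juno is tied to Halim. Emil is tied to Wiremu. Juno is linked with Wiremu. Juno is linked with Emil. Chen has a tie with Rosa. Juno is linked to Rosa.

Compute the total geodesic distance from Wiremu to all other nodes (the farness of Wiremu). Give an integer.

Distances from Wiremu: Chen:3, Emil:1, Halim:2, Juno:1, Rosa:2, Sven:2.
Sum = 3 + 1 + 2 + 1 + 2 + 2 = 11.

11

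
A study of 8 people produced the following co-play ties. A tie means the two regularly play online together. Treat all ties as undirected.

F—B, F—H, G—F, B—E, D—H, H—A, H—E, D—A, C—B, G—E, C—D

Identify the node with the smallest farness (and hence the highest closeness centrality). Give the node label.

Farness (sum of distances to all others) for each node — A:14, B:12, C:13, D:12, E:11, F:11, G:15, H:10.
The smallest farness is 10, for H, so H has the highest closeness.

H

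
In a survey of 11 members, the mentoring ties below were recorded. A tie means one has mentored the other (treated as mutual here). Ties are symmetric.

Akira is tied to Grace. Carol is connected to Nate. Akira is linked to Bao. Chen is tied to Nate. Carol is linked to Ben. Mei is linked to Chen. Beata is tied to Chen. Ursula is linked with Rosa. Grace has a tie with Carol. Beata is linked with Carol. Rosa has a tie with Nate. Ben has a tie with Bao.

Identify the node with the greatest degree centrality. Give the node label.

Carol

Degrees — Akira:2, Bao:2, Beata:2, Ben:2, Carol:4, Chen:3, Grace:2, Mei:1, Nate:3, Rosa:2, Ursula:1.
The maximum is 4, attained only by Carol.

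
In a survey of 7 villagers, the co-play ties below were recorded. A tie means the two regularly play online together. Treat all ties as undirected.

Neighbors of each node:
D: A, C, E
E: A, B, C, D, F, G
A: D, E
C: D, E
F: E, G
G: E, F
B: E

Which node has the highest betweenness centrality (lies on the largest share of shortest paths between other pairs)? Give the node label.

Unnormalized betweenness of each node: A:0, B:0, C:0, D:1/2, E:23/2, F:0, G:0.
E has the largest value, 23/2, making it the main broker — the node through which the most shortest paths run.

E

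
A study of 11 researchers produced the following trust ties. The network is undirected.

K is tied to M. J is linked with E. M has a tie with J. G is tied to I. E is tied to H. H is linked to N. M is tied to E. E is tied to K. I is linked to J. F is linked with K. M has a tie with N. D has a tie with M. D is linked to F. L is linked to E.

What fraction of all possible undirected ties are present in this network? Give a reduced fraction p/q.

There are 14 edges and 11 nodes, so the maximum possible is C(11,2) = 55.
Density = 14/55.

14/55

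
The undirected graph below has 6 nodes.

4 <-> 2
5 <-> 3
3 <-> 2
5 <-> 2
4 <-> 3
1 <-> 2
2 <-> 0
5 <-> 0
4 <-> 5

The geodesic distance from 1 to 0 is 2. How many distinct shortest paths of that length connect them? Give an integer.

1

The shortest distance is 2, and the only length-2 path is 1–2–0. So there is exactly 1 shortest path.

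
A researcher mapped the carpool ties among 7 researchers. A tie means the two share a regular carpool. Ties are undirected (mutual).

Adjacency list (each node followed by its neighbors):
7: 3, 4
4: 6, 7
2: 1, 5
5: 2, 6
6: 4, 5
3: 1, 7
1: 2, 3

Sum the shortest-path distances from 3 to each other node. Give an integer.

12

Distances from 3: 1:1, 2:2, 4:2, 5:3, 6:3, 7:1.
Sum = 1 + 2 + 2 + 3 + 3 + 1 = 12.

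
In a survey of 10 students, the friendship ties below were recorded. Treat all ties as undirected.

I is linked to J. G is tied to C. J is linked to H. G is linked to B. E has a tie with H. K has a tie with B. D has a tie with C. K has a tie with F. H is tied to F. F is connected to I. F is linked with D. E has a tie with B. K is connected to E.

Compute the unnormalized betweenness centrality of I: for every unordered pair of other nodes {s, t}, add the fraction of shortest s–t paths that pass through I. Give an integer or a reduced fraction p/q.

11/6

Pairs whose geodesics pass through I — J–K: 1/3; J–C: 1/2; J–D: 1/2; J–F: 1/2.
All other pairs contribute 0.
Summing the contributions gives betweenness(I) = 11/6.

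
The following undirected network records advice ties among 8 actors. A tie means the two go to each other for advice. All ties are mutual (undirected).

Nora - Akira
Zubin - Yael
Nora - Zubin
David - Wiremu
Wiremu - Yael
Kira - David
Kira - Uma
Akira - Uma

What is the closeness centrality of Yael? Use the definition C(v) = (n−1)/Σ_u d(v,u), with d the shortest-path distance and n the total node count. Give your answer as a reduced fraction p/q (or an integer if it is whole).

7/16

Distances from Yael: Akira:3, David:2, Kira:3, Nora:2, Uma:4, Wiremu:1, Zubin:1. Sum = 16.
n = 8, so closeness = 7/16.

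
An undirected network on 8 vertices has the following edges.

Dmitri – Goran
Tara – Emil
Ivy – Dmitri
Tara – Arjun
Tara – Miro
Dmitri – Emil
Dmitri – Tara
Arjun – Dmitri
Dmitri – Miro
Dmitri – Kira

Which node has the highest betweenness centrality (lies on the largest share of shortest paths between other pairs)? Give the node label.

Dmitri

Unnormalized betweenness of each node: Arjun:0, Dmitri:33/2, Emil:0, Goran:0, Ivy:0, Kira:0, Miro:0, Tara:3/2.
Dmitri has the largest value, 33/2, making it the main broker — the node through which the most shortest paths run.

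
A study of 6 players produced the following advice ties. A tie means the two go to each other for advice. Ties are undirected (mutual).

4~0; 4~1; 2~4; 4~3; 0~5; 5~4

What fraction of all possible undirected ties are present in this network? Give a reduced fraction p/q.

There are 6 edges and 6 nodes, so the maximum possible is C(6,2) = 15.
Density = 6/15 = 2/5.

2/5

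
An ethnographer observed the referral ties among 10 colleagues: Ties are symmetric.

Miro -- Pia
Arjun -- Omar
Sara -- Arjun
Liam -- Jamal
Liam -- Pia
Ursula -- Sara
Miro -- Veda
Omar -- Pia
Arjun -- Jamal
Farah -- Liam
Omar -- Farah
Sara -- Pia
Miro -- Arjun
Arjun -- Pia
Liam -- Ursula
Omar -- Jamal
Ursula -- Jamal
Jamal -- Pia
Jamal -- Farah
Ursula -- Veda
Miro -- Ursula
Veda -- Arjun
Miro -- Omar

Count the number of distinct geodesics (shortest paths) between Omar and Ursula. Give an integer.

The shortest distance is 2. The length-2 paths are: Omar–Jamal–Ursula; Omar–Miro–Ursula.
That gives 2 distinct shortest paths.

2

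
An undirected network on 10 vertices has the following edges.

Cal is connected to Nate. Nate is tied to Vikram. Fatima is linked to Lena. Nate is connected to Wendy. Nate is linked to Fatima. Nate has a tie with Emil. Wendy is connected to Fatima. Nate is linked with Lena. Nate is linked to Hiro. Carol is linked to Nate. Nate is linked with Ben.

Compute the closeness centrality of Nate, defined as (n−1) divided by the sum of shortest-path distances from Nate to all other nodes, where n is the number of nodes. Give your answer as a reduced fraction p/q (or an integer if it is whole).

Distances from Nate: Ben:1, Cal:1, Carol:1, Emil:1, Fatima:1, Hiro:1, Lena:1, Vikram:1, Wendy:1. Sum = 9.
n = 10, so closeness = 9/9 = 1.

1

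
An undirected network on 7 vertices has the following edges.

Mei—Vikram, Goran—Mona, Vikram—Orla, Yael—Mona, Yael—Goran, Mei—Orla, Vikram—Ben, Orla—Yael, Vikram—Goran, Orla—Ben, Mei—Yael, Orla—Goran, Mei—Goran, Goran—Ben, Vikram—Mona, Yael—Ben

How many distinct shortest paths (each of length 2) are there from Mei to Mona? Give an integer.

The shortest distance is 2. The length-2 paths are: Mei–Yael–Mona; Mei–Goran–Mona; Mei–Vikram–Mona.
That gives 3 distinct shortest paths.

3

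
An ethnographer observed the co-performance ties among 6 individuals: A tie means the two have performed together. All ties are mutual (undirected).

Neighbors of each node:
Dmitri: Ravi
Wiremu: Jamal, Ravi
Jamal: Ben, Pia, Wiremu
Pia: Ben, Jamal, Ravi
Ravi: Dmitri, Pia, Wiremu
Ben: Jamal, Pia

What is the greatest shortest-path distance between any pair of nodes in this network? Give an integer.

3

Eccentricity of each node (its greatest distance to any other): Ben:3, Dmitri:3, Jamal:3, Pia:2, Ravi:2, Wiremu:2.
The maximum eccentricity is 3, realized for instance by the pair Dmitri–Jamal via Dmitri – Ravi – Pia – Jamal. So the diameter is 3.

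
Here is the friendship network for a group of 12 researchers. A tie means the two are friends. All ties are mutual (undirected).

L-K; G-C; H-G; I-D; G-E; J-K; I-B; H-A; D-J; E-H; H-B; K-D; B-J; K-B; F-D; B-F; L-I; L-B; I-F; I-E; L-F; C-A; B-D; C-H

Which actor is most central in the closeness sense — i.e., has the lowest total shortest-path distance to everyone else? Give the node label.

Farness (sum of distances to all others) for each node — A:26, B:15, C:25, D:20, E:21, F:21, G:24, H:17, I:19, J:23, K:22, L:21.
The smallest farness is 15, for B, so B has the highest closeness.

B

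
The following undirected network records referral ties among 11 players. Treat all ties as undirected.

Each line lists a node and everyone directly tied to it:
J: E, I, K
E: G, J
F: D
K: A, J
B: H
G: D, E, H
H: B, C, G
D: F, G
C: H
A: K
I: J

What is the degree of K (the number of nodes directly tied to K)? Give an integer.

K is directly tied to A and J. That is 2 neighbors, so the degree of K is 2.

2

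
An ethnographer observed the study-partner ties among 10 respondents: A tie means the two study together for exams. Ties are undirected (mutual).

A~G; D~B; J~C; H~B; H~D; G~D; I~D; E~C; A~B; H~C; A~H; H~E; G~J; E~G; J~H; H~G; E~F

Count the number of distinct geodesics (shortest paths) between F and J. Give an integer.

The shortest distance is 3. The length-3 paths are: F–E–G–J; F–E–C–J; F–E–H–J.
That gives 3 distinct shortest paths.

3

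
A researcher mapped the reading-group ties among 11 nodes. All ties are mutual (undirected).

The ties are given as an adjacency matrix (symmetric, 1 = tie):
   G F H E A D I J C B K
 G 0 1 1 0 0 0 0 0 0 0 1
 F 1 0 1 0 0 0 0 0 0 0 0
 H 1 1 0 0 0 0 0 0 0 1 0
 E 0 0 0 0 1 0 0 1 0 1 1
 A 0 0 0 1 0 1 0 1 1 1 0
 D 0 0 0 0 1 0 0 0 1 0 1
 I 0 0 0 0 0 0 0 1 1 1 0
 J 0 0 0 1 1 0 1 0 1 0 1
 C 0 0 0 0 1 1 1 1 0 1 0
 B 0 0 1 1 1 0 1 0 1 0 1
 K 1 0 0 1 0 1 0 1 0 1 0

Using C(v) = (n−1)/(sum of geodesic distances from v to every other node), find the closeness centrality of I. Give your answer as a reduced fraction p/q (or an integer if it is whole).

10/19

Distances from I: A:2, B:1, C:1, D:2, E:2, F:3, G:3, H:2, J:1, K:2. Sum = 19.
n = 11, so closeness = 10/19.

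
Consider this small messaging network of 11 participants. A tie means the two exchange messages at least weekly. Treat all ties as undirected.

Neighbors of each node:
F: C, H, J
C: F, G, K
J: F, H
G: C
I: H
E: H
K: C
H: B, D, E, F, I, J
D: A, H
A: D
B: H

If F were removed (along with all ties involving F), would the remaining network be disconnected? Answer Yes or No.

Yes

Removing F leaves {A, B, D, E, H, I, and J} with no path to {C, G, and K}, so the network splits into 2 components. F is a cut vertex.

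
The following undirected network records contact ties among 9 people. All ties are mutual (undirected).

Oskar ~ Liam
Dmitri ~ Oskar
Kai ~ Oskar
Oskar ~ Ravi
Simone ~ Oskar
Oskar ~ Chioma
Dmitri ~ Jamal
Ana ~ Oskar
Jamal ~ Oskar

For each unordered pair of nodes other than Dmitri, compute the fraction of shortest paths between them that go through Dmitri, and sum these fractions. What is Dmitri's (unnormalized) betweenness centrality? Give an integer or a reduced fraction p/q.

0

No shortest path between any pair of other nodes passes through Dmitri.
Summing the contributions gives betweenness(Dmitri) = 0.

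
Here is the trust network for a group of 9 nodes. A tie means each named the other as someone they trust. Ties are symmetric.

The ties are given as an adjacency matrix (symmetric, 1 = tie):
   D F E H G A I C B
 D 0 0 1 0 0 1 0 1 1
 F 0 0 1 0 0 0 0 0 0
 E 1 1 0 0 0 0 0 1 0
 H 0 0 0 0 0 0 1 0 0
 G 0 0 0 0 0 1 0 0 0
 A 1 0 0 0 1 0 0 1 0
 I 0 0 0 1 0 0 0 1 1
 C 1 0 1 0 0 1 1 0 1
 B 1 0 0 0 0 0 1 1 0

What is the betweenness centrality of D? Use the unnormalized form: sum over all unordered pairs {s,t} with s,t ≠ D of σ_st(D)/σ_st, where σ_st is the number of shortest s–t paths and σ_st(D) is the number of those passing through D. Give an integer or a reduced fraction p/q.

4

Pairs whose geodesics pass through D — F–G: 1/2; F–A: 1/2; F–B: 1/2; E–G: 1/2; E–A: 1/2; E–B: 1/2; G–B: 1/2; A–B: 1/2.
All other pairs contribute 0.
Summing the contributions gives betweenness(D) = 4.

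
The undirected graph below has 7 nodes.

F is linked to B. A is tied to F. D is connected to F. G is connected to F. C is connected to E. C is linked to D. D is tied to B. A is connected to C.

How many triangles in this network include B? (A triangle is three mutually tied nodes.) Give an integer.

B's neighbors: D and F.
Neighbor pairs that are themselves tied: B–D–F. Each forms one triangle with B, for 1 in total.

1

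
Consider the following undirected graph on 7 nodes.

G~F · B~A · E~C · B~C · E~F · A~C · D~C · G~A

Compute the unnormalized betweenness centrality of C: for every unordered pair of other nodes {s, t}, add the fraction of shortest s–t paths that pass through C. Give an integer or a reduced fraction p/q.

15/2

Pairs whose geodesics pass through C — D–E: 1; D–F: 1; D–B: 1; D–A: 1; D–G: 1; E–B: 1; E–A: 1; F–B: 1/2.
All other pairs contribute 0.
Summing the contributions gives betweenness(C) = 15/2.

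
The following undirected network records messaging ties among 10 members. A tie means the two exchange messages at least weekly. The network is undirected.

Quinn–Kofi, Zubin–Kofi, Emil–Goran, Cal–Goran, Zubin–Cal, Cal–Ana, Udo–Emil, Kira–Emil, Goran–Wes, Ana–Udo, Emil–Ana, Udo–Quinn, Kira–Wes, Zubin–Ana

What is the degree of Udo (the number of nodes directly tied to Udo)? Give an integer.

3

Udo is directly tied to Ana, Emil, and Quinn. That is 3 neighbors, so the degree of Udo is 3.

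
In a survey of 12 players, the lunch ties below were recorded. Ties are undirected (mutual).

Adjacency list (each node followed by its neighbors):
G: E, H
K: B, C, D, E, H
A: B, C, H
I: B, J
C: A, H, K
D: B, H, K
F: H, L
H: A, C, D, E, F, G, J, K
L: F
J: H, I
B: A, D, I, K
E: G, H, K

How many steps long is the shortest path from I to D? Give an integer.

2

One shortest route is I – B – D, which uses 2 edges, and I and D are not directly tied, so nothing shorter exists. So d(I,D) = 2.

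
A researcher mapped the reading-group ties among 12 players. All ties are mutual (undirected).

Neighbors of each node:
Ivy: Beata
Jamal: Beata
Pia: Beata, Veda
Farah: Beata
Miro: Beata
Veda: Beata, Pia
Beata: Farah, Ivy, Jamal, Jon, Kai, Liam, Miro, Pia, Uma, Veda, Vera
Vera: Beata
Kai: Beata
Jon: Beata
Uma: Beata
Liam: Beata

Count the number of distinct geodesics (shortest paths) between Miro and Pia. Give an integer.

The shortest distance is 2, and the only length-2 path is Miro–Beata–Pia. So there is exactly 1 shortest path.

1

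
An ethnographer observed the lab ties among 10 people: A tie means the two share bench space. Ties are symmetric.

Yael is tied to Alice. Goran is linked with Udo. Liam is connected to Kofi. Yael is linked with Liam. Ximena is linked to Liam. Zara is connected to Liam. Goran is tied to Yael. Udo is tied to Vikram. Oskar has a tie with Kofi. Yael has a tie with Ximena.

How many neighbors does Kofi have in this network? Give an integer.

2

Kofi is directly tied to Liam and Oskar. That is 2 neighbors, so the degree of Kofi is 2.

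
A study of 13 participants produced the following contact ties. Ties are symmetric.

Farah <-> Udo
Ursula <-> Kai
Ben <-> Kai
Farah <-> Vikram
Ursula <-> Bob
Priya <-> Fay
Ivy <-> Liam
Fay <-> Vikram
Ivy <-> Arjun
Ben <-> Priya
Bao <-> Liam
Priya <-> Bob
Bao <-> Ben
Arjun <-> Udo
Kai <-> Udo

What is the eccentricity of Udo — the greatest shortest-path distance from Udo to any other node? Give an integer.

Distances from Udo: Arjun:1, Bao:3, Ben:2, Bob:3, Farah:1, Fay:3, Ivy:2, Kai:1, Liam:3, Priya:3, Ursula:2, Vikram:2.
The largest is 3 (to Bao, Priya, Bob, Fay, and Liam), so the eccentricity of Udo is 3.

3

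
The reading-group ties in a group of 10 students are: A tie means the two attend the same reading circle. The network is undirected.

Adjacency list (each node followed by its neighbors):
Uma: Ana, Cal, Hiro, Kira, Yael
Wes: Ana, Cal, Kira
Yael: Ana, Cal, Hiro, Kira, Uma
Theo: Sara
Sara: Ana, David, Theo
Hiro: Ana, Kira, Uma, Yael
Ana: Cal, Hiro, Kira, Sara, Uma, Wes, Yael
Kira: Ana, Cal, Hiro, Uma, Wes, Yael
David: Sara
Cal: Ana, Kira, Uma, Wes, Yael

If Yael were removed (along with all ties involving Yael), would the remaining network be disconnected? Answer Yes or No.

Even without Yael, every remaining node can still reach every other (the residual graph is connected), so Yael is not a cut vertex.

No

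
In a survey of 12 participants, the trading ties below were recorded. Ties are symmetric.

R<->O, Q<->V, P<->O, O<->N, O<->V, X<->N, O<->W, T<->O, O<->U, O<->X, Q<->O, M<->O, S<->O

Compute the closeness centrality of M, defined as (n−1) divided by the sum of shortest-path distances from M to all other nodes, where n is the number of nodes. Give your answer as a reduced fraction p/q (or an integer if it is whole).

11/21

Distances from M: N:2, O:1, P:2, Q:2, R:2, S:2, T:2, U:2, V:2, W:2, X:2. Sum = 21.
n = 12, so closeness = 11/21.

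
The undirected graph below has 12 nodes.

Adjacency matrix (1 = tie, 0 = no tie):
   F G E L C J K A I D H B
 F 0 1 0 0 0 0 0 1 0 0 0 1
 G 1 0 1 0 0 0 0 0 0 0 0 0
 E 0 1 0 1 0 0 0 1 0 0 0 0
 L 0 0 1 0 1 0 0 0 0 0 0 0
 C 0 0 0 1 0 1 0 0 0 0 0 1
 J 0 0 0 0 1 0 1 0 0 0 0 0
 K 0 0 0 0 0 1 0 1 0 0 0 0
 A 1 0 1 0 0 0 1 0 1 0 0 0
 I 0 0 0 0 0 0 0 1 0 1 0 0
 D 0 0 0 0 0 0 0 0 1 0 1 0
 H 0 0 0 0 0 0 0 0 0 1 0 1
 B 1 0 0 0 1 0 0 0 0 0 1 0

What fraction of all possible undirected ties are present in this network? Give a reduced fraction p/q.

There are 15 edges and 12 nodes, so the maximum possible is C(12,2) = 66.
Density = 15/66 = 5/22.

5/22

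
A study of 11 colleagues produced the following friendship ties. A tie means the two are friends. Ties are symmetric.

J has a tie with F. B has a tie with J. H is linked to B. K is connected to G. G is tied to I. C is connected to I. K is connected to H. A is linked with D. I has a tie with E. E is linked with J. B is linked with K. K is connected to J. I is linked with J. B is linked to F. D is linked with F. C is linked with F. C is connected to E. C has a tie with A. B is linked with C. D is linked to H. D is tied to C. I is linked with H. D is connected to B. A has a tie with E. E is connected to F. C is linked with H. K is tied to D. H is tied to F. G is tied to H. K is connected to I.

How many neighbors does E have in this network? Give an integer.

5

E is directly tied to A, C, F, I, and J. That is 5 neighbors, so the degree of E is 5.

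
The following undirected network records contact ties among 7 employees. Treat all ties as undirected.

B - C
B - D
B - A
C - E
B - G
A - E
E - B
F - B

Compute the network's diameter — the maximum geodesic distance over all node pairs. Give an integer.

2

Eccentricity of each node (its greatest distance to any other): A:2, B:1, C:2, D:2, E:2, F:2, G:2.
The maximum eccentricity is 2, realized for instance by the pair A–D via A – B – D. So the diameter is 2.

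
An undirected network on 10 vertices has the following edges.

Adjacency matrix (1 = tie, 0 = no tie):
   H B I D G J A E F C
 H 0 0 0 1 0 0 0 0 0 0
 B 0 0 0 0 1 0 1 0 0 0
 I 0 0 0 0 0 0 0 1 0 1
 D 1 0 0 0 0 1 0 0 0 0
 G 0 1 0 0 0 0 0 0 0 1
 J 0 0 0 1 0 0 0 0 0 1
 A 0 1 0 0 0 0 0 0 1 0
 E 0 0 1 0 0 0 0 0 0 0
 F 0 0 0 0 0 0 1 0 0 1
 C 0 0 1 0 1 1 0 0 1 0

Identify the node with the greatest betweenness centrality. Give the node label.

Unnormalized betweenness of each node: A:1, B:1, C:27, D:8, E:0, F:6, G:6, H:0, I:8, J:14.
C has the largest value, 27, making it the main broker — the node through which the most shortest paths run.

C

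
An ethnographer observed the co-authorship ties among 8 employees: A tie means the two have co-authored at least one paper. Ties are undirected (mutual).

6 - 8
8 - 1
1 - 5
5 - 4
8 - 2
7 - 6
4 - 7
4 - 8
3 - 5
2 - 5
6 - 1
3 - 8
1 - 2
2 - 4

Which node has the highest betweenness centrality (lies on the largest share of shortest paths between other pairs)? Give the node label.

Unnormalized betweenness of each node: 1:7/4, 2:7/12, 3:1/4, 4:41/12, 5:13/6, 6:11/6, 7:1/2, 8:9/2.
8 has the largest value, 9/2, making it the main broker — the node through which the most shortest paths run.

8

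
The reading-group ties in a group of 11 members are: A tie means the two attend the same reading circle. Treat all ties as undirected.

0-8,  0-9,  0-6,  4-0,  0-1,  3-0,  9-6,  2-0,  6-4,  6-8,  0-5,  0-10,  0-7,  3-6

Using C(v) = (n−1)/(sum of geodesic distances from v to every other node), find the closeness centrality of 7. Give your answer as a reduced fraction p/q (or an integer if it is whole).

10/19

Distances from 7: 0:1, 1:2, 2:2, 3:2, 4:2, 5:2, 6:2, 8:2, 9:2, 10:2. Sum = 19.
n = 11, so closeness = 10/19.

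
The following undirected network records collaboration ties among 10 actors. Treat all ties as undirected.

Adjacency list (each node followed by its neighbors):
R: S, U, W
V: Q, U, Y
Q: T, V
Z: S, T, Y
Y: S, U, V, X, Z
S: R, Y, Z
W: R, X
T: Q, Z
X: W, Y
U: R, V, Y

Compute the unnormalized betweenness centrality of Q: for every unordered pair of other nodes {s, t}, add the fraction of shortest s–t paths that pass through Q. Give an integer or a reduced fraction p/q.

3/2

Pairs whose geodesics pass through Q — V–T: 1; U–T: 1/2.
All other pairs contribute 0.
Summing the contributions gives betweenness(Q) = 3/2.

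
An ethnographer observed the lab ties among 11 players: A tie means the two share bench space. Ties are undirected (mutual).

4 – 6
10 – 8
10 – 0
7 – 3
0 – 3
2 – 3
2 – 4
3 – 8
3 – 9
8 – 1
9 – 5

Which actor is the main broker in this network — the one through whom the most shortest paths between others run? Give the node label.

3

Unnormalized betweenness of each node: 0:7/2, 1:0, 2:16, 3:36, 4:9, 5:0, 6:0, 7:0, 8:25/2, 9:9, 10:1.
3 has the largest value, 36, making it the main broker — the node through which the most shortest paths run.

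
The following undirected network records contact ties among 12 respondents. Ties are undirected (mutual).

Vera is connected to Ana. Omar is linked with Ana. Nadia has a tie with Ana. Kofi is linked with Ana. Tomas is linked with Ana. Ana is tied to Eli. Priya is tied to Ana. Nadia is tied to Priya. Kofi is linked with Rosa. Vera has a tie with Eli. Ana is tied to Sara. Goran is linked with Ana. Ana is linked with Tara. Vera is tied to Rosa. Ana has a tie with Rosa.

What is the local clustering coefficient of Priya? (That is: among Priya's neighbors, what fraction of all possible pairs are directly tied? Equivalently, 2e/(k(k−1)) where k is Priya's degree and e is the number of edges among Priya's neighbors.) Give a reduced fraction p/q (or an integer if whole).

1

Priya's neighbors: Ana and Nadia (k = 2).
Possible neighbor pairs: C(2,2) = 1. Edges among them: Ana–Nadia → e = 1.
Clustering(Priya) = 1/1.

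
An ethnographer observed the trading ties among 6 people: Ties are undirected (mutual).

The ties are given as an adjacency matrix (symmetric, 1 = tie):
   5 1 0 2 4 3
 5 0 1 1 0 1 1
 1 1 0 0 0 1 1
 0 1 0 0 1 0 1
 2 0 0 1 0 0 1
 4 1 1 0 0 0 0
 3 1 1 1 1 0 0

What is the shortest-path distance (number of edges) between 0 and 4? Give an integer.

2

One shortest route is 0 – 5 – 4, which uses 2 edges, and 0 and 4 are not directly tied, so nothing shorter exists. So d(0,4) = 2.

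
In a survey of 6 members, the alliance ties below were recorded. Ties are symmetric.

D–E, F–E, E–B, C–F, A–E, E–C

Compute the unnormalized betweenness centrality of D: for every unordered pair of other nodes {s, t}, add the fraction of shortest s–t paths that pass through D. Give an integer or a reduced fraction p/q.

No shortest path between any pair of other nodes passes through D.
Summing the contributions gives betweenness(D) = 0.

0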